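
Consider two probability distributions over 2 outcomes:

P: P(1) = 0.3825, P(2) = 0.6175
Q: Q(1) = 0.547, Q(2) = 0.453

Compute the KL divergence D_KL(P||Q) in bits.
0.0786 bits

D_KL(P||Q) = Σ P(x) log₂(P(x)/Q(x))

Computing term by term:
  P(1)·log₂(P(1)/Q(1)) = 0.3825·log₂(0.3825/0.547) = -0.19740
  P(2)·log₂(P(2)/Q(2)) = 0.6175·log₂(0.6175/0.453) = 0.27598

D_KL(P||Q) = -0.19740 + 0.27598 = 0.07858 ≈ 0.0786 bits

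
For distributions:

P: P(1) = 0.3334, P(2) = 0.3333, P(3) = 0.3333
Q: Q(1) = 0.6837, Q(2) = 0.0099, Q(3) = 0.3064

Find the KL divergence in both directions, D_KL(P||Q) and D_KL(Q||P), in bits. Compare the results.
D_KL(P||Q) = 1.3859 bits, D_KL(Q||P) = 0.6210 bits. D_KL(P||Q) is larger than D_KL(Q||P) by 0.7649 bits; the two directions differ.

D_KL(P||Q) = Σ P(x) log₂(P(x)/Q(x))

Computing term by term:
  P(1)·log₂(P(1)/Q(1)) = 0.3334·log₂(0.3334/0.6837) = -0.34544
  P(2)·log₂(P(2)/Q(2)) = 0.3333·log₂(0.3333/0.0099) = 1.69091
  P(3)·log₂(P(3)/Q(3)) = 0.3333·log₂(0.3333/0.3064) = 0.04046

D_KL(P||Q) = -0.34544 + 1.69091 + 0.04046 = 1.38593 ≈ 1.3859 bits

D_KL(Q||P) = Σ Q(x) log₂(Q(x)/P(x))

Computing term by term:
  Q(1)·log₂(Q(1)/P(1)) = 0.6837·log₂(0.6837/0.3334) = 0.70839
  Q(2)·log₂(Q(2)/P(2)) = 0.0099·log₂(0.0099/0.3333) = -0.05023
  Q(3)·log₂(Q(3)/P(3)) = 0.3064·log₂(0.3064/0.3333) = -0.03720

D_KL(Q||P) = 0.70839 - 0.05023 - 0.03720 = 0.62096 ≈ 0.6210 bits

These are NOT equal (difference: 0.7649 bits). KL divergence is asymmetric: D_KL(P||Q) ≠ D_KL(Q||P) in general.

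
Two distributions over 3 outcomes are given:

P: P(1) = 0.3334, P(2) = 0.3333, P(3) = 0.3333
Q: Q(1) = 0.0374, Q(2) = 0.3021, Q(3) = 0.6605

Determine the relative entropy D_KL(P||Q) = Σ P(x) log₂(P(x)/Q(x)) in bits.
0.7706 bits

D_KL(P||Q) = Σ P(x) log₂(P(x)/Q(x))

Computing term by term:
  P(1)·log₂(P(1)/Q(1)) = 0.3334·log₂(0.3334/0.0374) = 1.05226
  P(2)·log₂(P(2)/Q(2)) = 0.3333·log₂(0.3333/0.3021) = 0.04726
  P(3)·log₂(P(3)/Q(3)) = 0.3333·log₂(0.3333/0.6605) = -0.32888

D_KL(P||Q) = 1.05226 + 0.04726 - 0.32888 = 0.77064 ≈ 0.7706 bits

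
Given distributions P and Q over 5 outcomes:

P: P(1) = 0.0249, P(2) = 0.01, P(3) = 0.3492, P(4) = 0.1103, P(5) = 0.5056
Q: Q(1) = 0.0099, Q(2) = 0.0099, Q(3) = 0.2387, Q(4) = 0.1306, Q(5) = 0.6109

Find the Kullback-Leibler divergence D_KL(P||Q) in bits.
0.0601 bits

D_KL(P||Q) = Σ P(x) log₂(P(x)/Q(x))

Computing term by term:
  P(1)·log₂(P(1)/Q(1)) = 0.0249·log₂(0.0249/0.0099) = 0.03313
  P(2)·log₂(P(2)/Q(2)) = 0.01·log₂(0.01/0.0099) = 0.00014
  P(3)·log₂(P(3)/Q(3)) = 0.3492·log₂(0.3492/0.2387) = 0.19166
  P(4)·log₂(P(4)/Q(4)) = 0.1103·log₂(0.1103/0.1306) = -0.02688
  P(5)·log₂(P(5)/Q(5)) = 0.5056·log₂(0.5056/0.6109) = -0.13800

D_KL(P||Q) = 0.03313 + 0.00014 + 0.19166 - 0.02688 - 0.13800 = 0.06005 ≈ 0.0601 bits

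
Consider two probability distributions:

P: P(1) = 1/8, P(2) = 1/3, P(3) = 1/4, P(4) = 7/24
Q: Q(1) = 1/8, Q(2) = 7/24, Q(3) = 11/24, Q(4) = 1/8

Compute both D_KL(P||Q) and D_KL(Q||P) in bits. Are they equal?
D_KL(P||Q) = 0.2021 bits, D_KL(Q||P) = 0.1918 bits. No, they are not equal.

D_KL(P||Q) = Σ P(x) log₂(P(x)/Q(x))

Computing term by term:
  P(1)·log₂(P(1)/Q(1)) = (1/8)·log₂((1/8)/(1/8)) = 0.00000
  P(2)·log₂(P(2)/Q(2)) = (1/3)·log₂((1/3)/(7/24)) = 0.06422
  P(3)·log₂(P(3)/Q(3)) = (1/4)·log₂((1/4)/(11/24)) = -0.21862
  P(4)·log₂(P(4)/Q(4)) = (7/24)·log₂((7/24)/(1/8)) = 0.35653

D_KL(P||Q) = 0.00000 + 0.06422 - 0.21862 + 0.35653 = 0.20213 ≈ 0.2021 bits

D_KL(Q||P) = Σ Q(x) log₂(Q(x)/P(x))

Computing term by term:
  Q(1)·log₂(Q(1)/P(1)) = (1/8)·log₂((1/8)/(1/8)) = 0.00000
  Q(2)·log₂(Q(2)/P(2)) = (7/24)·log₂((7/24)/(1/3)) = -0.05619
  Q(3)·log₂(Q(3)/P(3)) = (11/24)·log₂((11/24)/(1/4)) = 0.40080
  Q(4)·log₂(Q(4)/P(4)) = (1/8)·log₂((1/8)/(7/24)) = -0.15280

D_KL(Q||P) = 0.00000 - 0.05619 + 0.40080 - 0.15280 = 0.19181 ≈ 0.1918 bits

These are NOT equal (difference: 0.0103 bits). KL divergence is asymmetric: D_KL(P||Q) ≠ D_KL(Q||P) in general.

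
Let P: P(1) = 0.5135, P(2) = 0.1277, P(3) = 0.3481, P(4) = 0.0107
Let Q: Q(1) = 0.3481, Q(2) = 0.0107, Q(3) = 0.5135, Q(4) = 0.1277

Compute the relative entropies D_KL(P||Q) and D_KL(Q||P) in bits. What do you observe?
D_KL(P||Q) = 0.5113 bits, D_KL(Q||P) = 0.5113 bits. The two directions give the same value here, because Q is a self-inverse relabeling of P; in general KL divergence is asymmetric.

D_KL(P||Q) = Σ P(x) log₂(P(x)/Q(x))

Computing term by term:
  P(1)·log₂(P(1)/Q(1)) = 0.5135·log₂(0.5135/0.3481) = 0.28800
  P(2)·log₂(P(2)/Q(2)) = 0.1277·log₂(0.1277/0.0107) = 0.45679
  P(3)·log₂(P(3)/Q(3)) = 0.3481·log₂(0.3481/0.5135) = -0.19524
  P(4)·log₂(P(4)/Q(4)) = 0.0107·log₂(0.0107/0.1277) = -0.03827

D_KL(P||Q) = 0.28800 + 0.45679 - 0.19524 - 0.03827 = 0.51128 ≈ 0.5113 bits

D_KL(Q||P) = Σ Q(x) log₂(Q(x)/P(x))

Computing term by term:
  Q(1)·log₂(Q(1)/P(1)) = 0.3481·log₂(0.3481/0.5135) = -0.19524
  Q(2)·log₂(Q(2)/P(2)) = 0.0107·log₂(0.0107/0.1277) = -0.03827
  Q(3)·log₂(Q(3)/P(3)) = 0.5135·log₂(0.5135/0.3481) = 0.28800
  Q(4)·log₂(Q(4)/P(4)) = 0.1277·log₂(0.1277/0.0107) = 0.45679

D_KL(Q||P) = -0.19524 - 0.03827 + 0.28800 + 0.45679 = 0.51128 ≈ 0.5113 bits

These ARE equal here. Q is P with outcomes relabeled (Q(1) = P(3), Q(2) = P(4), Q(3) = P(1), Q(4) = P(2)) by a relabeling that is its own inverse, so the two sums contain exactly the same terms in a different order. This is a special case — KL divergence is not symmetric in general: D_KL(P||Q) ≠ D_KL(Q||P) for most P, Q.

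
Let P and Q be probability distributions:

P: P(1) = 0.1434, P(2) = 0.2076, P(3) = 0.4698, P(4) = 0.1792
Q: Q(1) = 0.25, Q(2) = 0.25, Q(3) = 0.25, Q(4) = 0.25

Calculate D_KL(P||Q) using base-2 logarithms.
0.1708 bits

D_KL(P||Q) = Σ P(x) log₂(P(x)/Q(x))

Computing term by term:
  P(1)·log₂(P(1)/Q(1)) = 0.1434·log₂(0.1434/0.25) = -0.11499
  P(2)·log₂(P(2)/Q(2)) = 0.2076·log₂(0.2076/0.25) = -0.05566
  P(3)·log₂(P(3)/Q(3)) = 0.4698·log₂(0.4698/0.25) = 0.42757
  P(4)·log₂(P(4)/Q(4)) = 0.1792·log₂(0.1792/0.25) = -0.08608

D_KL(P||Q) = -0.11499 - 0.05566 + 0.42757 - 0.08608 = 0.17084 ≈ 0.1708 bits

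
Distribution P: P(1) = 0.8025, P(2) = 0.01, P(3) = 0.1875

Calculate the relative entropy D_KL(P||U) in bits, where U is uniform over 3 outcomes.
0.8110 bits

U(i) = 1/3 for all i

D_KL(P||U) = Σ P(x) log₂(P(x) / (1/3))
           = Σ P(x) log₂(P(x)) + log₂(3)
           = log₂(3) - H(P)

H(P) = -Σ P(x) log₂(P(x)):
  -P(1)·log₂(P(1)) = -(0.8025)·log₂(0.8025) = 0.25473
  -P(2)·log₂(P(2)) = -(0.01)·log₂(0.01) = 0.06644
  -P(3)·log₂(P(3)) = -(0.1875)·log₂(0.1875) = 0.45282
H(P) = 0.25473 + 0.06644 + 0.45282 = 0.77399 bits

log₂(3) = 1.58496 bits

D_KL(P||U) = 1.58496 - 0.77399 = 0.81097 ≈ 0.8110 bits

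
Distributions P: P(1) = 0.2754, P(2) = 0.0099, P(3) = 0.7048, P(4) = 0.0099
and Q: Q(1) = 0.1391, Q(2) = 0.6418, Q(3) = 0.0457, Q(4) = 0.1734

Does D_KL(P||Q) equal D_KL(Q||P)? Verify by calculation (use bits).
D_KL(P||Q) = 2.9527 bits, D_KL(Q||P) = 4.2615 bits. No — D_KL(P||Q) ≠ D_KL(Q||P) for this pair.

D_KL(P||Q) = Σ P(x) log₂(P(x)/Q(x))

Computing term by term:
  P(1)·log₂(P(1)/Q(1)) = 0.2754·log₂(0.2754/0.1391) = 0.27138
  P(2)·log₂(P(2)/Q(2)) = 0.0099·log₂(0.0099/0.6418) = -0.05958
  P(3)·log₂(P(3)/Q(3)) = 0.7048·log₂(0.7048/0.0457) = 2.78181
  P(4)·log₂(P(4)/Q(4)) = 0.0099·log₂(0.0099/0.1734) = -0.04089

D_KL(P||Q) = 0.27138 - 0.05958 + 2.78181 - 0.04089 = 2.95272 ≈ 2.9527 bits

D_KL(Q||P) = Σ Q(x) log₂(Q(x)/P(x))

Computing term by term:
  Q(1)·log₂(Q(1)/P(1)) = 0.1391·log₂(0.1391/0.2754) = -0.13707
  Q(2)·log₂(Q(2)/P(2)) = 0.6418·log₂(0.6418/0.0099) = 3.86271
  Q(3)·log₂(Q(3)/P(3)) = 0.0457·log₂(0.0457/0.7048) = -0.18038
  Q(4)·log₂(Q(4)/P(4)) = 0.1734·log₂(0.1734/0.0099) = 0.71623

D_KL(Q||P) = -0.13707 + 3.86271 - 0.18038 + 0.71623 = 4.26149 ≈ 4.2615 bits

These are NOT equal (difference: 1.3088 bits). KL divergence is asymmetric: D_KL(P||Q) ≠ D_KL(Q||P) in general.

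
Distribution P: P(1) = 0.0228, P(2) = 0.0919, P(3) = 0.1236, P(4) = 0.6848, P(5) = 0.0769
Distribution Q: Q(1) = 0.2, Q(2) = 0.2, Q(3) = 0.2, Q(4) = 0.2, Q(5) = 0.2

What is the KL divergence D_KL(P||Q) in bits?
0.8496 bits

D_KL(P||Q) = Σ P(x) log₂(P(x)/Q(x))

Computing term by term:
  P(1)·log₂(P(1)/Q(1)) = 0.0228·log₂(0.0228/0.2) = -0.07143
  P(2)·log₂(P(2)/Q(2)) = 0.0919·log₂(0.0919/0.2) = -0.10310
  P(3)·log₂(P(3)/Q(3)) = 0.1236·log₂(0.1236/0.2) = -0.08582
  P(4)·log₂(P(4)/Q(4)) = 0.6848·log₂(0.6848/0.2) = 1.21599
  P(5)·log₂(P(5)/Q(5)) = 0.0769·log₂(0.0769/0.2) = -0.10604

D_KL(P||Q) = -0.07143 - 0.10310 - 0.08582 + 1.21599 - 0.10604 = 0.84960 ≈ 0.8496 bits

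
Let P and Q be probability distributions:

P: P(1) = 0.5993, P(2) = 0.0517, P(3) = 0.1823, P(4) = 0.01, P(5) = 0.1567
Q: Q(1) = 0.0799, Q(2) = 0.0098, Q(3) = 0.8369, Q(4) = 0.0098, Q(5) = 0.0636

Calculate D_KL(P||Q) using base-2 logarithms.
1.6695 bits

D_KL(P||Q) = Σ P(x) log₂(P(x)/Q(x))

Computing term by term:
  P(1)·log₂(P(1)/Q(1)) = 0.5993·log₂(0.5993/0.0799) = 1.74217
  P(2)·log₂(P(2)/Q(2)) = 0.0517·log₂(0.0517/0.0098) = 0.12404
  P(3)·log₂(P(3)/Q(3)) = 0.1823·log₂(0.1823/0.8369) = -0.40083
  P(4)·log₂(P(4)/Q(4)) = 0.01·log₂(0.01/0.0098) = 0.00029
  P(5)·log₂(P(5)/Q(5)) = 0.1567·log₂(0.1567/0.0636) = 0.20385

D_KL(P||Q) = 1.74217 + 0.12404 - 0.40083 + 0.00029 + 0.20385 = 1.66952 ≈ 1.6695 bits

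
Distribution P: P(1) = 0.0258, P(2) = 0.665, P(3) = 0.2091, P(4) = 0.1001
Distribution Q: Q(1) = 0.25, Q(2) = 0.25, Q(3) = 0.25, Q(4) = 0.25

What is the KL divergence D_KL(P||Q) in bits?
0.6680 bits

D_KL(P||Q) = Σ P(x) log₂(P(x)/Q(x))

Computing term by term:
  P(1)·log₂(P(1)/Q(1)) = 0.0258·log₂(0.0258/0.25) = -0.08453
  P(2)·log₂(P(2)/Q(2)) = 0.665·log₂(0.665/0.25) = 0.93860
  P(3)·log₂(P(3)/Q(3)) = 0.2091·log₂(0.2091/0.25) = -0.05389
  P(4)·log₂(P(4)/Q(4)) = 0.1001·log₂(0.1001/0.25) = -0.13218

D_KL(P||Q) = -0.08453 + 0.93860 - 0.05389 - 0.13218 = 0.66800 ≈ 0.6680 bits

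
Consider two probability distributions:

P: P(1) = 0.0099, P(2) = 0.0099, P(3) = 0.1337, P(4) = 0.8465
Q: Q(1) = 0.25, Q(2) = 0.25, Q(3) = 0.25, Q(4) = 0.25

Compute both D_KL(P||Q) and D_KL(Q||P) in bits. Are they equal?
D_KL(P||Q) = 1.2765 bits, D_KL(Q||P) = 2.1150 bits. No, they are not equal.

D_KL(P||Q) = Σ P(x) log₂(P(x)/Q(x))

Computing term by term:
  P(1)·log₂(P(1)/Q(1)) = 0.0099·log₂(0.0099/0.25) = -0.04612
  P(2)·log₂(P(2)/Q(2)) = 0.0099·log₂(0.0099/0.25) = -0.04612
  P(3)·log₂(P(3)/Q(3)) = 0.1337·log₂(0.1337/0.25) = -0.12072
  P(4)·log₂(P(4)/Q(4)) = 0.8465·log₂(0.8465/0.25) = 1.48949

D_KL(P||Q) = -0.04612 - 0.04612 - 0.12072 + 1.48949 = 1.27653 ≈ 1.2765 bits

D_KL(Q||P) = Σ Q(x) log₂(Q(x)/P(x))

Computing term by term:
  Q(1)·log₂(Q(1)/P(1)) = 0.25·log₂(0.25/0.0099) = 1.16459
  Q(2)·log₂(Q(2)/P(2)) = 0.25·log₂(0.25/0.0099) = 1.16459
  Q(3)·log₂(Q(3)/P(3)) = 0.25·log₂(0.25/0.1337) = 0.22573
  Q(4)·log₂(Q(4)/P(4)) = 0.25·log₂(0.25/0.8465) = -0.43990

D_KL(Q||P) = 1.16459 + 1.16459 + 0.22573 - 0.43990 = 2.11501 ≈ 2.1150 bits

These are NOT equal (difference: 0.8385 bits). KL divergence is asymmetric: D_KL(P||Q) ≠ D_KL(Q||P) in general.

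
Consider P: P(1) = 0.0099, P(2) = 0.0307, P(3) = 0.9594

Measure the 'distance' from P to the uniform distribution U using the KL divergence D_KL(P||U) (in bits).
1.3074 bits

U(i) = 1/3 for all i

D_KL(P||U) = Σ P(x) log₂(P(x) / (1/3))
           = Σ P(x) log₂(P(x)) + log₂(3)
           = log₂(3) - H(P)

H(P) = -Σ P(x) log₂(P(x)):
  -P(1)·log₂(P(1)) = -(0.0099)·log₂(0.0099) = 0.06592
  -P(2)·log₂(P(2)) = -(0.0307)·log₂(0.0307) = 0.15429
  -P(3)·log₂(P(3)) = -(0.9594)·log₂(0.9594) = 0.05737
H(P) = 0.06592 + 0.15429 + 0.05737 = 0.27758 bits

log₂(3) = 1.58496 bits

D_KL(P||U) = 1.58496 - 0.27758 = 1.30738 ≈ 1.3074 bits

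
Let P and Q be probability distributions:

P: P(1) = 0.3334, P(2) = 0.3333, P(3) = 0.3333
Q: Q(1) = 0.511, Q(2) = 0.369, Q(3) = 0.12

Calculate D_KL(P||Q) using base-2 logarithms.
0.2369 bits

D_KL(P||Q) = Σ P(x) log₂(P(x)/Q(x))

Computing term by term:
  P(1)·log₂(P(1)/Q(1)) = 0.3334·log₂(0.3334/0.511) = -0.20540
  P(2)·log₂(P(2)/Q(2)) = 0.3333·log₂(0.3333/0.369) = -0.04893
  P(3)·log₂(P(3)/Q(3)) = 0.3333·log₂(0.3333/0.12) = 0.49121

D_KL(P||Q) = -0.20540 - 0.04893 + 0.49121 = 0.23688 ≈ 0.2369 bits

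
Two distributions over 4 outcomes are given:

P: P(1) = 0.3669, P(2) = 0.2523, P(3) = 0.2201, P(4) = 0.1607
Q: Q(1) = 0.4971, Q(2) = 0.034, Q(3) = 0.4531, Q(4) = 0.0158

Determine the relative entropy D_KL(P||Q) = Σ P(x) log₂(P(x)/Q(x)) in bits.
0.8773 bits

D_KL(P||Q) = Σ P(x) log₂(P(x)/Q(x))

Computing term by term:
  P(1)·log₂(P(1)/Q(1)) = 0.3669·log₂(0.3669/0.4971) = -0.16076
  P(2)·log₂(P(2)/Q(2)) = 0.2523·log₂(0.2523/0.034) = 0.72953
  P(3)·log₂(P(3)/Q(3)) = 0.2201·log₂(0.2201/0.4531) = -0.22927
  P(4)·log₂(P(4)/Q(4)) = 0.1607·log₂(0.1607/0.0158) = 0.53776

D_KL(P||Q) = -0.16076 + 0.72953 - 0.22927 + 0.53776 = 0.87726 ≈ 0.8773 bits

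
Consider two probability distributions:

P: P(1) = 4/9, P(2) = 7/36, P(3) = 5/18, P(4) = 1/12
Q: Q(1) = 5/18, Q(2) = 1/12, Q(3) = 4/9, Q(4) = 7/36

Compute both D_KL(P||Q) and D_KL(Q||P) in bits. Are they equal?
D_KL(P||Q) = 0.2488 bits, D_KL(Q||P) = 0.2488 bits. Yes, in this case they are equal (although KL divergence is not symmetric in general).

D_KL(P||Q) = Σ P(x) log₂(P(x)/Q(x))

Computing term by term:
  P(1)·log₂(P(1)/Q(1)) = (4/9)·log₂((4/9)/(5/18)) = 0.30137
  P(2)·log₂(P(2)/Q(2)) = (7/36)·log₂((7/36)/(1/12)) = 0.23769
  P(3)·log₂(P(3)/Q(3)) = (5/18)·log₂((5/18)/(4/9)) = -0.18835
  P(4)·log₂(P(4)/Q(4)) = (1/12)·log₂((1/12)/(7/36)) = -0.10187

D_KL(P||Q) = 0.30137 + 0.23769 - 0.18835 - 0.10187 = 0.24884 ≈ 0.2488 bits

D_KL(Q||P) = Σ Q(x) log₂(Q(x)/P(x))

Computing term by term:
  Q(1)·log₂(Q(1)/P(1)) = (5/18)·log₂((5/18)/(4/9)) = -0.18835
  Q(2)·log₂(Q(2)/P(2)) = (1/12)·log₂((1/12)/(7/36)) = -0.10187
  Q(3)·log₂(Q(3)/P(3)) = (4/9)·log₂((4/9)/(5/18)) = 0.30137
  Q(4)·log₂(Q(4)/P(4)) = (7/36)·log₂((7/36)/(1/12)) = 0.23769

D_KL(Q||P) = -0.18835 - 0.10187 + 0.30137 + 0.23769 = 0.24884 ≈ 0.2488 bits

These ARE equal here. Q is P with outcomes relabeled (Q(1) = P(3), Q(2) = P(4), Q(3) = P(1), Q(4) = P(2)) by a relabeling that is its own inverse, so the two sums contain exactly the same terms in a different order. This is a special case — KL divergence is not symmetric in general: D_KL(P||Q) ≠ D_KL(Q||P) for most P, Q.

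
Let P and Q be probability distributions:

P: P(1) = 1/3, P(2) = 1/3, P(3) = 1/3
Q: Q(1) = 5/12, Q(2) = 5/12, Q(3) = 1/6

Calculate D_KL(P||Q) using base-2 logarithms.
0.1187 bits

D_KL(P||Q) = Σ P(x) log₂(P(x)/Q(x))

Computing term by term:
  P(1)·log₂(P(1)/Q(1)) = (1/3)·log₂((1/3)/(5/12)) = -0.10731
  P(2)·log₂(P(2)/Q(2)) = (1/3)·log₂((1/3)/(5/12)) = -0.10731
  P(3)·log₂(P(3)/Q(3)) = (1/3)·log₂((1/3)/(1/6)) = 0.33333

D_KL(P||Q) = -0.10731 - 0.10731 + 0.33333 = 0.11871 ≈ 0.1187 bits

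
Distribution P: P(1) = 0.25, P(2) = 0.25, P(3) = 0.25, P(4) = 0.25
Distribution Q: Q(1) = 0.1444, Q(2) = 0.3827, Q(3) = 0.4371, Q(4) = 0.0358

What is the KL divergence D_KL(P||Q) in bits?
0.5439 bits

D_KL(P||Q) = Σ P(x) log₂(P(x)/Q(x))

Computing term by term:
  P(1)·log₂(P(1)/Q(1)) = 0.25·log₂(0.25/0.1444) = 0.19796
  P(2)·log₂(P(2)/Q(2)) = 0.25·log₂(0.25/0.3827) = -0.15357
  P(3)·log₂(P(3)/Q(3)) = 0.25·log₂(0.25/0.4371) = -0.20151
  P(4)·log₂(P(4)/Q(4)) = 0.25·log₂(0.25/0.0358) = 0.70097

D_KL(P||Q) = 0.19796 - 0.15357 - 0.20151 + 0.70097 = 0.54385 ≈ 0.5439 bits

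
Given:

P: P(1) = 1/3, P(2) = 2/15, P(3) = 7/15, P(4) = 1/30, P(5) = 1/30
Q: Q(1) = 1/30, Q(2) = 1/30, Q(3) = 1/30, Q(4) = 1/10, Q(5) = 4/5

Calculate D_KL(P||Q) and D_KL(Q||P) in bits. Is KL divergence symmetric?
D_KL(P||Q) = 2.9451 bits, D_KL(Q||P) = 3.5222 bits. No, KL divergence is not symmetric.

D_KL(P||Q) = Σ P(x) log₂(P(x)/Q(x))

Computing term by term:
  P(1)·log₂(P(1)/Q(1)) = (1/3)·log₂((1/3)/(1/30)) = 1.10731
  P(2)·log₂(P(2)/Q(2)) = (2/15)·log₂((2/15)/(1/30)) = 0.26667
  P(3)·log₂(P(3)/Q(3)) = (7/15)·log₂((7/15)/(1/30)) = 1.77677
  P(4)·log₂(P(4)/Q(4)) = (1/30)·log₂((1/30)/(1/10)) = -0.05283
  P(5)·log₂(P(5)/Q(5)) = (1/30)·log₂((1/30)/(4/5)) = -0.15283

D_KL(P||Q) = 1.10731 + 0.26667 + 1.77677 - 0.05283 - 0.15283 = 2.94509 ≈ 2.9451 bits

D_KL(Q||P) = Σ Q(x) log₂(Q(x)/P(x))

Computing term by term:
  Q(1)·log₂(Q(1)/P(1)) = (1/30)·log₂((1/30)/(1/3)) = -0.11073
  Q(2)·log₂(Q(2)/P(2)) = (1/30)·log₂((1/30)/(2/15)) = -0.06667
  Q(3)·log₂(Q(3)/P(3)) = (1/30)·log₂((1/30)/(7/15)) = -0.12691
  Q(4)·log₂(Q(4)/P(4)) = (1/10)·log₂((1/10)/(1/30)) = 0.15850
  Q(5)·log₂(Q(5)/P(5)) = (4/5)·log₂((4/5)/(1/30)) = 3.66797

D_KL(Q||P) = -0.11073 - 0.06667 - 0.12691 + 0.15850 + 3.66797 = 3.52216 ≈ 3.5222 bits

These are NOT equal (difference: 0.5771 bits). KL divergence is asymmetric: D_KL(P||Q) ≠ D_KL(Q||P) in general.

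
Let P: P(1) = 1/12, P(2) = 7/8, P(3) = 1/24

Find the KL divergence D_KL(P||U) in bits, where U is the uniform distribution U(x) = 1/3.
0.9266 bits

U(i) = 1/3 for all i

D_KL(P||U) = Σ P(x) log₂(P(x) / (1/3))
           = Σ P(x) log₂(P(x)) + log₂(3)
           = log₂(3) - H(P)

H(P) = -Σ P(x) log₂(P(x)):
  -P(1)·log₂(P(1)) = -(1/12)·log₂(1/12) = 0.29875
  -P(2)·log₂(P(2)) = -(7/8)·log₂(7/8) = 0.16856
  -P(3)·log₂(P(3)) = -(1/24)·log₂(1/24) = 0.19104
H(P) = 0.29875 + 0.16856 + 0.19104 = 0.65835 bits

log₂(3) = 1.58496 bits

D_KL(P||U) = 1.58496 - 0.65835 = 0.92661 ≈ 0.9266 bits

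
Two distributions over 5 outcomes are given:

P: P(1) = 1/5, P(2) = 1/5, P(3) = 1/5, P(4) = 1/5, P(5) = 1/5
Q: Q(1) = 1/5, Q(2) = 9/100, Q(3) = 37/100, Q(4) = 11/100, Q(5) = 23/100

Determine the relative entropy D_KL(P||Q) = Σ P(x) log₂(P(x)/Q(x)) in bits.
0.1851 bits

D_KL(P||Q) = Σ P(x) log₂(P(x)/Q(x))

Computing term by term:
  P(1)·log₂(P(1)/Q(1)) = (1/5)·log₂((1/5)/(1/5)) = 0.00000
  P(2)·log₂(P(2)/Q(2)) = (1/5)·log₂((1/5)/(9/100)) = 0.23040
  P(3)·log₂(P(3)/Q(3)) = (1/5)·log₂((1/5)/(37/100)) = -0.17751
  P(4)·log₂(P(4)/Q(4)) = (1/5)·log₂((1/5)/(11/100)) = 0.17250
  P(5)·log₂(P(5)/Q(5)) = (1/5)·log₂((1/5)/(23/100)) = -0.04033

D_KL(P||Q) = 0.00000 + 0.23040 - 0.17751 + 0.17250 - 0.04033 = 0.18506 ≈ 0.1851 bits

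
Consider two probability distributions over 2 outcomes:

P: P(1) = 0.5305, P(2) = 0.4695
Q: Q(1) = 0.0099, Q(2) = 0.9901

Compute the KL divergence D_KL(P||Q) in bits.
2.5417 bits

D_KL(P||Q) = Σ P(x) log₂(P(x)/Q(x))

Computing term by term:
  P(1)·log₂(P(1)/Q(1)) = 0.5305·log₂(0.5305/0.0099) = 3.04708
  P(2)·log₂(P(2)/Q(2)) = 0.4695·log₂(0.4695/0.9901) = -0.50539

D_KL(P||Q) = 3.04708 - 0.50539 = 2.54169 ≈ 2.5417 bits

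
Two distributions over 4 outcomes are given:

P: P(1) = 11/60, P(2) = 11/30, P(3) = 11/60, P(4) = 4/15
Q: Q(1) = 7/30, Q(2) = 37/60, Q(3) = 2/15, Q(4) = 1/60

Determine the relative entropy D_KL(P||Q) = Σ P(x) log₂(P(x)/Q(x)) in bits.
0.8121 bits

D_KL(P||Q) = Σ P(x) log₂(P(x)/Q(x))

Computing term by term:
  P(1)·log₂(P(1)/Q(1)) = (11/60)·log₂((11/60)/(7/30)) = -0.06379
  P(2)·log₂(P(2)/Q(2)) = (11/30)·log₂((11/30)/(37/60)) = -0.27501
  P(3)·log₂(P(3)/Q(3)) = (11/60)·log₂((11/60)/(2/15)) = 0.08423
  P(4)·log₂(P(4)/Q(4)) = (4/15)·log₂((4/15)/(1/60)) = 1.06667

D_KL(P||Q) = -0.06379 - 0.27501 + 0.08423 + 1.06667 = 0.81210 ≈ 0.8121 bits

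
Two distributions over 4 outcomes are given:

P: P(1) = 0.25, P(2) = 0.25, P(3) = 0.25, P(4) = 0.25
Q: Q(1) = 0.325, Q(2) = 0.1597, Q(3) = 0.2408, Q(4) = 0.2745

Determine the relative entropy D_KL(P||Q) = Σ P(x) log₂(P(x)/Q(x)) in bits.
0.0468 bits

D_KL(P||Q) = Σ P(x) log₂(P(x)/Q(x))

Computing term by term:
  P(1)·log₂(P(1)/Q(1)) = 0.25·log₂(0.25/0.325) = -0.09463
  P(2)·log₂(P(2)/Q(2)) = 0.25·log₂(0.25/0.1597) = 0.16164
  P(3)·log₂(P(3)/Q(3)) = 0.25·log₂(0.25/0.2408) = 0.01352
  P(4)·log₂(P(4)/Q(4)) = 0.25·log₂(0.25/0.2745) = -0.03372

D_KL(P||Q) = -0.09463 + 0.16164 + 0.01352 - 0.03372 = 0.04681 ≈ 0.0468 bits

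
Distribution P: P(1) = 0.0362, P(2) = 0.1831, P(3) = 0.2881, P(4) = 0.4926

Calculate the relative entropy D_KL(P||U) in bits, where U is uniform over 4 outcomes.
0.3578 bits

U(i) = 1/4 for all i

D_KL(P||U) = Σ P(x) log₂(P(x) / (1/4))
           = Σ P(x) log₂(P(x)) + log₂(4)
           = log₂(4) - H(P)

H(P) = -Σ P(x) log₂(P(x)):
  -P(1)·log₂(P(1)) = -(0.0362)·log₂(0.0362) = 0.17332
  -P(2)·log₂(P(2)) = -(0.1831)·log₂(0.1831) = 0.44847
  -P(3)·log₂(P(3)) = -(0.2881)·log₂(0.2881) = 0.51724
  -P(4)·log₂(P(4)) = -(0.4926)·log₂(0.4926) = 0.50320
H(P) = 0.17332 + 0.44847 + 0.51724 + 0.50320 = 1.64223 bits

log₂(4) = 2.00000 bits

D_KL(P||U) = 2.00000 - 1.64223 = 0.35777 ≈ 0.3578 bits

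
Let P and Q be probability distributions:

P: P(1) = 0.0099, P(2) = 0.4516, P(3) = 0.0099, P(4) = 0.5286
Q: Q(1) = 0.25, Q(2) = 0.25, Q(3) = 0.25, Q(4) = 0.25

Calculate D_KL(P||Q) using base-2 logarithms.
0.8641 bits

D_KL(P||Q) = Σ P(x) log₂(P(x)/Q(x))

Computing term by term:
  P(1)·log₂(P(1)/Q(1)) = 0.0099·log₂(0.0099/0.25) = -0.04612
  P(2)·log₂(P(2)/Q(2)) = 0.4516·log₂(0.4516/0.25) = 0.38527
  P(3)·log₂(P(3)/Q(3)) = 0.0099·log₂(0.0099/0.25) = -0.04612
  P(4)·log₂(P(4)/Q(4)) = 0.5286·log₂(0.5286/0.25) = 0.57102

D_KL(P||Q) = -0.04612 + 0.38527 - 0.04612 + 0.57102 = 0.86405 ≈ 0.8641 bits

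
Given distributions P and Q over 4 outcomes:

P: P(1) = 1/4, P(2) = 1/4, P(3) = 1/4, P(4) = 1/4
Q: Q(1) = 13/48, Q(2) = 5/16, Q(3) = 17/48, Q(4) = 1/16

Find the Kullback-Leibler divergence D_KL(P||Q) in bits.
0.2650 bits

D_KL(P||Q) = Σ P(x) log₂(P(x)/Q(x))

Computing term by term:
  P(1)·log₂(P(1)/Q(1)) = (1/4)·log₂((1/4)/(13/48)) = -0.02887
  P(2)·log₂(P(2)/Q(2)) = (1/4)·log₂((1/4)/(5/16)) = -0.08048
  P(3)·log₂(P(3)/Q(3)) = (1/4)·log₂((1/4)/(17/48)) = -0.12563
  P(4)·log₂(P(4)/Q(4)) = (1/4)·log₂((1/4)/(1/16)) = 0.50000

D_KL(P||Q) = -0.02887 - 0.08048 - 0.12563 + 0.50000 = 0.26502 ≈ 0.2650 bits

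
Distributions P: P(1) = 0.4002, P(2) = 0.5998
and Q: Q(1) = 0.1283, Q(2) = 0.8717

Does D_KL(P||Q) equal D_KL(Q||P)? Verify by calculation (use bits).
D_KL(P||Q) = 0.3333 bits, D_KL(Q||P) = 0.2596 bits. No — D_KL(P||Q) ≠ D_KL(Q||P) for this pair.

D_KL(P||Q) = Σ P(x) log₂(P(x)/Q(x))

Computing term by term:
  P(1)·log₂(P(1)/Q(1)) = 0.4002·log₂(0.4002/0.1283) = 0.65681
  P(2)·log₂(P(2)/Q(2)) = 0.5998·log₂(0.5998/0.8717) = -0.32350

D_KL(P||Q) = 0.65681 - 0.32350 = 0.33331 ≈ 0.3333 bits

D_KL(Q||P) = Σ Q(x) log₂(Q(x)/P(x))

Computing term by term:
  Q(1)·log₂(Q(1)/P(1)) = 0.1283·log₂(0.1283/0.4002) = -0.21057
  Q(2)·log₂(Q(2)/P(2)) = 0.8717·log₂(0.8717/0.5998) = 0.47015

D_KL(Q||P) = -0.21057 + 0.47015 = 0.25958 ≈ 0.2596 bits

These are NOT equal (difference: 0.0737 bits). KL divergence is asymmetric: D_KL(P||Q) ≠ D_KL(Q||P) in general.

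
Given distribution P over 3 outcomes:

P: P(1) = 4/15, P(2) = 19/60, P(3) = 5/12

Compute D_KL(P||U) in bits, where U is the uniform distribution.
0.0249 bits

U(i) = 1/3 for all i

D_KL(P||U) = Σ P(x) log₂(P(x) / (1/3))
           = Σ P(x) log₂(P(x)) + log₂(3)
           = log₂(3) - H(P)

H(P) = -Σ P(x) log₂(P(x)):
  -P(1)·log₂(P(1)) = -(4/15)·log₂(4/15) = 0.50850
  -P(2)·log₂(P(2)) = -(19/60)·log₂(19/60) = 0.52534
  -P(3)·log₂(P(3)) = -(5/12)·log₂(5/12) = 0.52626
H(P) = 0.50850 + 0.52534 + 0.52626 = 1.56010 bits

log₂(3) = 1.58496 bits

D_KL(P||U) = 1.58496 - 1.56010 = 0.02486 ≈ 0.0249 bits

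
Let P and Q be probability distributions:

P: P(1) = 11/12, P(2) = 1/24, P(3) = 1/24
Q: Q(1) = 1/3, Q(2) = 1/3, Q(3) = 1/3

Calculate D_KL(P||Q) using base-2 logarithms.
1.0878 bits

D_KL(P||Q) = Σ P(x) log₂(P(x)/Q(x))

Computing term by term:
  P(1)·log₂(P(1)/Q(1)) = (11/12)·log₂((11/12)/(1/3)) = 1.33781
  P(2)·log₂(P(2)/Q(2)) = (1/24)·log₂((1/24)/(1/3)) = -0.12500
  P(3)·log₂(P(3)/Q(3)) = (1/24)·log₂((1/24)/(1/3)) = -0.12500

D_KL(P||Q) = 1.33781 - 0.12500 - 0.12500 = 1.08781 ≈ 1.0878 bits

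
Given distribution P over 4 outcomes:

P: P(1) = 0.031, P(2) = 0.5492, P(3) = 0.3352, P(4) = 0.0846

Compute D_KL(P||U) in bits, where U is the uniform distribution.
0.5398 bits

U(i) = 1/4 for all i

D_KL(P||U) = Σ P(x) log₂(P(x) / (1/4))
           = Σ P(x) log₂(P(x)) + log₂(4)
           = log₂(4) - H(P)

H(P) = -Σ P(x) log₂(P(x)):
  -P(1)·log₂(P(1)) = -(0.031)·log₂(0.031) = 0.15536
  -P(2)·log₂(P(2)) = -(0.5492)·log₂(0.5492) = 0.47484
  -P(3)·log₂(P(3)) = -(0.3352)·log₂(0.3352) = 0.52858
  -P(4)·log₂(P(4)) = -(0.0846)·log₂(0.0846) = 0.30145
H(P) = 0.15536 + 0.47484 + 0.52858 + 0.30145 = 1.46023 bits

log₂(4) = 2.00000 bits

D_KL(P||U) = 2.00000 - 1.46023 = 0.53977 ≈ 0.5398 bits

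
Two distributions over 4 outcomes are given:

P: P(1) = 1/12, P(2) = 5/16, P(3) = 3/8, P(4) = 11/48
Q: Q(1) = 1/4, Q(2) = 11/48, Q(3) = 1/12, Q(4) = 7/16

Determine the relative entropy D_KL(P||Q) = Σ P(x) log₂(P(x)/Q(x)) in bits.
0.6077 bits

D_KL(P||Q) = Σ P(x) log₂(P(x)/Q(x))

Computing term by term:
  P(1)·log₂(P(1)/Q(1)) = (1/12)·log₂((1/12)/(1/4)) = -0.13208
  P(2)·log₂(P(2)/Q(2)) = (5/16)·log₂((5/16)/(11/48)) = 0.13983
  P(3)·log₂(P(3)/Q(3)) = (3/8)·log₂((3/8)/(1/12)) = 0.81372
  P(4)·log₂(P(4)/Q(4)) = (11/48)·log₂((11/48)/(7/16)) = -0.21379

D_KL(P||Q) = -0.13208 + 0.13983 + 0.81372 - 0.21379 = 0.60768 ≈ 0.6077 bits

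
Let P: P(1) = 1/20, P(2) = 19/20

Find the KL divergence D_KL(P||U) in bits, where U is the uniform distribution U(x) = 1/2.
0.7136 bits

U(i) = 1/2 for all i

D_KL(P||U) = Σ P(x) log₂(P(x) / (1/2))
           = Σ P(x) log₂(P(x)) + log₂(2)
           = log₂(2) - H(P)

H(P) = -Σ P(x) log₂(P(x)):
  -P(1)·log₂(P(1)) = -(1/20)·log₂(1/20) = 0.21610
  -P(2)·log₂(P(2)) = -(19/20)·log₂(19/20) = 0.07030
H(P) = 0.21610 + 0.07030 = 0.28640 bits

log₂(2) = 1.00000 bits

D_KL(P||U) = 1.00000 - 0.28640 = 0.71360 ≈ 0.7136 bits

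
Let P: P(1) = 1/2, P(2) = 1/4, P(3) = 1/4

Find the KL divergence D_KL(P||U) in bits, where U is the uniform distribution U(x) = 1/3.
0.0850 bits

U(i) = 1/3 for all i

D_KL(P||U) = Σ P(x) log₂(P(x) / (1/3))
           = Σ P(x) log₂(P(x)) + log₂(3)
           = log₂(3) - H(P)

H(P) = -Σ P(x) log₂(P(x)):
  -P(1)·log₂(P(1)) = -(1/2)·log₂(1/2) = 0.50000
  -P(2)·log₂(P(2)) = -(1/4)·log₂(1/4) = 0.50000
  -P(3)·log₂(P(3)) = -(1/4)·log₂(1/4) = 0.50000
H(P) = 0.50000 + 0.50000 + 0.50000 = 1.50000 bits

log₂(3) = 1.58496 bits

D_KL(P||U) = 1.58496 - 1.50000 = 0.08496 ≈ 0.0850 bits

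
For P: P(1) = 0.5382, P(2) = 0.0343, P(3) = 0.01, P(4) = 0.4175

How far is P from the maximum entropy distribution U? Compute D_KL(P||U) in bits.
0.7595 bits

U(i) = 1/4 for all i

D_KL(P||U) = Σ P(x) log₂(P(x) / (1/4))
           = Σ P(x) log₂(P(x)) + log₂(4)
           = log₂(4) - H(P)

H(P) = -Σ P(x) log₂(P(x)):
  -P(1)·log₂(P(1)) = -(0.5382)·log₂(0.5382) = 0.48104
  -P(2)·log₂(P(2)) = -(0.0343)·log₂(0.0343) = 0.16689
  -P(3)·log₂(P(3)) = -(0.01)·log₂(0.01) = 0.06644
  -P(4)·log₂(P(4)) = -(0.4175)·log₂(0.4175) = 0.52611
H(P) = 0.48104 + 0.16689 + 0.06644 + 0.52611 = 1.24048 bits

log₂(4) = 2.00000 bits

D_KL(P||U) = 2.00000 - 1.24048 = 0.75952 ≈ 0.7595 bits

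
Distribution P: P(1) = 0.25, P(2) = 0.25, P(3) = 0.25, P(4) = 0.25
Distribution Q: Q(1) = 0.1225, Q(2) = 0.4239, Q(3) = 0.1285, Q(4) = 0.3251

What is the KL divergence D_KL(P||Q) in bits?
0.2121 bits

D_KL(P||Q) = Σ P(x) log₂(P(x)/Q(x))

Computing term by term:
  P(1)·log₂(P(1)/Q(1)) = 0.25·log₂(0.25/0.1225) = 0.25729
  P(2)·log₂(P(2)/Q(2)) = 0.25·log₂(0.25/0.4239) = -0.19045
  P(3)·log₂(P(3)/Q(3)) = 0.25·log₂(0.25/0.1285) = 0.24004
  P(4)·log₂(P(4)/Q(4)) = 0.25·log₂(0.25/0.3251) = -0.09474

D_KL(P||Q) = 0.25729 - 0.19045 + 0.24004 - 0.09474 = 0.21214 ≈ 0.2121 bits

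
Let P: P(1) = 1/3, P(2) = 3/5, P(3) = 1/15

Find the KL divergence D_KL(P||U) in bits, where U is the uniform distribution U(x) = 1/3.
0.3540 bits

U(i) = 1/3 for all i

D_KL(P||U) = Σ P(x) log₂(P(x) / (1/3))
           = Σ P(x) log₂(P(x)) + log₂(3)
           = log₂(3) - H(P)

H(P) = -Σ P(x) log₂(P(x)):
  -P(1)·log₂(P(1)) = -(1/3)·log₂(1/3) = 0.52832
  -P(2)·log₂(P(2)) = -(3/5)·log₂(3/5) = 0.44218
  -P(3)·log₂(P(3)) = -(1/15)·log₂(1/15) = 0.26046
H(P) = 0.52832 + 0.44218 + 0.26046 = 1.23096 bits

log₂(3) = 1.58496 bits

D_KL(P||U) = 1.58496 - 1.23096 = 0.35400 ≈ 0.3540 bits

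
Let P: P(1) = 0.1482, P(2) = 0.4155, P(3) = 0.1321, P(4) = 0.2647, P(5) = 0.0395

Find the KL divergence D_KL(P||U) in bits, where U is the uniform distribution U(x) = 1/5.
0.3098 bits

U(i) = 1/5 for all i

D_KL(P||U) = Σ P(x) log₂(P(x) / (1/5))
           = Σ P(x) log₂(P(x)) + log₂(5)
           = log₂(5) - H(P)

H(P) = -Σ P(x) log₂(P(x)):
  -P(1)·log₂(P(1)) = -(0.1482)·log₂(0.1482) = 0.40820
  -P(2)·log₂(P(2)) = -(0.4155)·log₂(0.4155) = 0.52647
  -P(3)·log₂(P(3)) = -(0.1321)·log₂(0.1321) = 0.38577
  -P(4)·log₂(P(4)) = -(0.2647)·log₂(0.2647) = 0.50758
  -P(5)·log₂(P(5)) = -(0.0395)·log₂(0.0395) = 0.18415
H(P) = 0.40820 + 0.52647 + 0.38577 + 0.50758 + 0.18415 = 2.01217 bits

log₂(5) = 2.32193 bits

D_KL(P||U) = 2.32193 - 2.01217 = 0.30976 ≈ 0.3098 bits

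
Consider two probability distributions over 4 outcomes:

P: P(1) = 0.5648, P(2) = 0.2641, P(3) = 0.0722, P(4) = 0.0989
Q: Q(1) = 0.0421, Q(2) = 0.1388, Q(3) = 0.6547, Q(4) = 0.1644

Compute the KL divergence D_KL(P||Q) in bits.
2.0586 bits

D_KL(P||Q) = Σ P(x) log₂(P(x)/Q(x))

Computing term by term:
  P(1)·log₂(P(1)/Q(1)) = 0.5648·log₂(0.5648/0.0421) = 2.11565
  P(2)·log₂(P(2)/Q(2)) = 0.2641·log₂(0.2641/0.1388) = 0.24511
  P(3)·log₂(P(3)/Q(3)) = 0.0722·log₂(0.0722/0.6547) = -0.22965
  P(4)·log₂(P(4)/Q(4)) = 0.0989·log₂(0.0989/0.1644) = -0.07251

D_KL(P||Q) = 2.11565 + 0.24511 - 0.22965 - 0.07251 = 2.05860 ≈ 2.0586 bits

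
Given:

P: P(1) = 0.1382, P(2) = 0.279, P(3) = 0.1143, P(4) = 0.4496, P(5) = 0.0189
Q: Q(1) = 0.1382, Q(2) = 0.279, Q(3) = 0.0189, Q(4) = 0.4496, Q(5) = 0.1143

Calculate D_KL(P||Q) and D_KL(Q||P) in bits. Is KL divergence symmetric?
D_KL(P||Q) = 0.2477 bits, D_KL(Q||P) = 0.2477 bits. The two values coincide for this particular pair, but no — KL divergence is not symmetric in general.

D_KL(P||Q) = Σ P(x) log₂(P(x)/Q(x))

Computing term by term:
  P(1)·log₂(P(1)/Q(1)) = 0.1382·log₂(0.1382/0.1382) = 0.00000
  P(2)·log₂(P(2)/Q(2)) = 0.279·log₂(0.279/0.279) = 0.00000
  P(3)·log₂(P(3)/Q(3)) = 0.1143·log₂(0.1143/0.0189) = 0.29676
  P(4)·log₂(P(4)/Q(4)) = 0.4496·log₂(0.4496/0.4496) = 0.00000
  P(5)·log₂(P(5)/Q(5)) = 0.0189·log₂(0.0189/0.1143) = -0.04907

D_KL(P||Q) = 0.00000 + 0.00000 + 0.29676 + 0.00000 - 0.04907 = 0.24769 ≈ 0.2477 bits

D_KL(Q||P) = Σ Q(x) log₂(Q(x)/P(x))

Computing term by term:
  Q(1)·log₂(Q(1)/P(1)) = 0.1382·log₂(0.1382/0.1382) = 0.00000
  Q(2)·log₂(Q(2)/P(2)) = 0.279·log₂(0.279/0.279) = 0.00000
  Q(3)·log₂(Q(3)/P(3)) = 0.0189·log₂(0.0189/0.1143) = -0.04907
  Q(4)·log₂(Q(4)/P(4)) = 0.4496·log₂(0.4496/0.4496) = 0.00000
  Q(5)·log₂(Q(5)/P(5)) = 0.1143·log₂(0.1143/0.0189) = 0.29676

D_KL(Q||P) = 0.00000 + 0.00000 - 0.04907 + 0.00000 + 0.29676 = 0.24769 ≈ 0.2477 bits

These ARE equal here. Q is P with outcomes relabeled (Q(3) = P(5), Q(5) = P(3)) by a relabeling that is its own inverse, so the two sums contain exactly the same terms in a different order. This is a special case — KL divergence is not symmetric in general: D_KL(P||Q) ≠ D_KL(Q||P) for most P, Q.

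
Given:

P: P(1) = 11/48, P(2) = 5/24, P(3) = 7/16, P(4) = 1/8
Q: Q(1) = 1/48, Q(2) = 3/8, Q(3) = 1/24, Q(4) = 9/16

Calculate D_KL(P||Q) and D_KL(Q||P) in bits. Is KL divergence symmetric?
D_KL(P||Q) = 1.8290 bits, D_KL(Q||P) = 1.3252 bits. No, KL divergence is not symmetric.

D_KL(P||Q) = Σ P(x) log₂(P(x)/Q(x))

Computing term by term:
  P(1)·log₂(P(1)/Q(1)) = (11/48)·log₂((11/48)/(1/48)) = 0.79279
  P(2)·log₂(P(2)/Q(2)) = (5/24)·log₂((5/24)/(3/8)) = -0.17667
  P(3)·log₂(P(3)/Q(3)) = (7/16)·log₂((7/16)/(1/24)) = 1.48414
  P(4)·log₂(P(4)/Q(4)) = (1/8)·log₂((1/8)/(9/16)) = -0.27124

D_KL(P||Q) = 0.79279 - 0.17667 + 1.48414 - 0.27124 = 1.82902 ≈ 1.8290 bits

D_KL(Q||P) = Σ Q(x) log₂(Q(x)/P(x))

Computing term by term:
  Q(1)·log₂(Q(1)/P(1)) = (1/48)·log₂((1/48)/(11/48)) = -0.07207
  Q(2)·log₂(Q(2)/P(2)) = (3/8)·log₂((3/8)/(5/24)) = 0.31800
  Q(3)·log₂(Q(3)/P(3)) = (1/24)·log₂((1/24)/(7/16)) = -0.14135
  Q(4)·log₂(Q(4)/P(4)) = (9/16)·log₂((9/16)/(1/8)) = 1.22058

D_KL(Q||P) = -0.07207 + 0.31800 - 0.14135 + 1.22058 = 1.32516 ≈ 1.3252 bits

These are NOT equal (difference: 0.5038 bits). KL divergence is asymmetric: D_KL(P||Q) ≠ D_KL(Q||P) in general.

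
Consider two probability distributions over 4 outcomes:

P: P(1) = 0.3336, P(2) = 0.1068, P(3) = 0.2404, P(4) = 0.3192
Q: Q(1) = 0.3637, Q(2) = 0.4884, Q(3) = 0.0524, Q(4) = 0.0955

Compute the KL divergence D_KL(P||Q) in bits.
0.8082 bits

D_KL(P||Q) = Σ P(x) log₂(P(x)/Q(x))

Computing term by term:
  P(1)·log₂(P(1)/Q(1)) = 0.3336·log₂(0.3336/0.3637) = -0.04158
  P(2)·log₂(P(2)/Q(2)) = 0.1068·log₂(0.1068/0.4884) = -0.23423
  P(3)·log₂(P(3)/Q(3)) = 0.2404·log₂(0.2404/0.0524) = 0.52835
  P(4)·log₂(P(4)/Q(4)) = 0.3192·log₂(0.3192/0.0955) = 0.55569

D_KL(P||Q) = -0.04158 - 0.23423 + 0.52835 + 0.55569 = 0.80823 ≈ 0.8082 bits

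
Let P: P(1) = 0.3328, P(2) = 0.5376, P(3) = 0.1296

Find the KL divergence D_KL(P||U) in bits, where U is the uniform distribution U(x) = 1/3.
0.1933 bits

U(i) = 1/3 for all i

D_KL(P||U) = Σ P(x) log₂(P(x) / (1/3))
           = Σ P(x) log₂(P(x)) + log₂(3)
           = log₂(3) - H(P)

H(P) = -Σ P(x) log₂(P(x)):
  -P(1)·log₂(P(1)) = -(0.3328)·log₂(0.3328) = 0.52824
  -P(2)·log₂(P(2)) = -(0.5376)·log₂(0.5376) = 0.48136
  -P(3)·log₂(P(3)) = -(0.1296)·log₂(0.1296) = 0.38204
H(P) = 0.52824 + 0.48136 + 0.38204 = 1.39164 bits

log₂(3) = 1.58496 bits

D_KL(P||U) = 1.58496 - 1.39164 = 0.19332 ≈ 0.1933 bits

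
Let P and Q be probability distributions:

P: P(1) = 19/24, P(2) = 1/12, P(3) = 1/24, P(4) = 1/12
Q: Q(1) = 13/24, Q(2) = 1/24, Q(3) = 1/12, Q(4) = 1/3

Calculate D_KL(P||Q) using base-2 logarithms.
0.3084 bits

D_KL(P||Q) = Σ P(x) log₂(P(x)/Q(x))

Computing term by term:
  P(1)·log₂(P(1)/Q(1)) = (19/24)·log₂((19/24)/(13/24)) = 0.43343
  P(2)·log₂(P(2)/Q(2)) = (1/12)·log₂((1/12)/(1/24)) = 0.08333
  P(3)·log₂(P(3)/Q(3)) = (1/24)·log₂((1/24)/(1/12)) = -0.04167
  P(4)·log₂(P(4)/Q(4)) = (1/12)·log₂((1/12)/(1/3)) = -0.16667

D_KL(P||Q) = 0.43343 + 0.08333 - 0.04167 - 0.16667 = 0.30842 ≈ 0.3084 bits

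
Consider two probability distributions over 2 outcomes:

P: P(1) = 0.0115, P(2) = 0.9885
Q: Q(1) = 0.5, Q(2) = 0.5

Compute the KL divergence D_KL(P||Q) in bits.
0.9094 bits

D_KL(P||Q) = Σ P(x) log₂(P(x)/Q(x))

Computing term by term:
  P(1)·log₂(P(1)/Q(1)) = 0.0115·log₂(0.0115/0.5) = -0.06259
  P(2)·log₂(P(2)/Q(2)) = 0.9885·log₂(0.9885/0.5) = 0.97200

D_KL(P||Q) = -0.06259 + 0.97200 = 0.90941 ≈ 0.9094 bits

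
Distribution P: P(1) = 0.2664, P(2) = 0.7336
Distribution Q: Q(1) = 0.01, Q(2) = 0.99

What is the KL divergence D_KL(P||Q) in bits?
0.9443 bits

D_KL(P||Q) = Σ P(x) log₂(P(x)/Q(x))

Computing term by term:
  P(1)·log₂(P(1)/Q(1)) = 0.2664·log₂(0.2664/0.01) = 1.26154
  P(2)·log₂(P(2)/Q(2)) = 0.7336·log₂(0.7336/0.99) = -0.31723

D_KL(P||Q) = 1.26154 - 0.31723 = 0.94431 ≈ 0.9443 bits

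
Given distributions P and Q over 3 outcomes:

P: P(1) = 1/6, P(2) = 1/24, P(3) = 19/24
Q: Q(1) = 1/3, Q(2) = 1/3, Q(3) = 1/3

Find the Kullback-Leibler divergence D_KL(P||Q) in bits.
0.6963 bits

D_KL(P||Q) = Σ P(x) log₂(P(x)/Q(x))

Computing term by term:
  P(1)·log₂(P(1)/Q(1)) = (1/6)·log₂((1/6)/(1/3)) = -0.16667
  P(2)·log₂(P(2)/Q(2)) = (1/24)·log₂((1/24)/(1/3)) = -0.12500
  P(3)·log₂(P(3)/Q(3)) = (19/24)·log₂((19/24)/(1/3)) = 0.98794

D_KL(P||Q) = -0.16667 - 0.12500 + 0.98794 = 0.69627 ≈ 0.6963 bits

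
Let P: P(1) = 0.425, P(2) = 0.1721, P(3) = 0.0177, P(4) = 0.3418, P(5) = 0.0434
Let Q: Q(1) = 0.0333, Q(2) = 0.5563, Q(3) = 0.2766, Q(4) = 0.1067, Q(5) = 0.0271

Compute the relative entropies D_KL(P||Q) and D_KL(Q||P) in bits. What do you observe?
D_KL(P||Q) = 1.8035 bits, D_KL(Q||P) = 1.7186 bits. The two directions give different values (D_KL(P||Q) exceeds D_KL(Q||P) by 0.0849 bits): KL divergence is asymmetric.

D_KL(P||Q) = Σ P(x) log₂(P(x)/Q(x))

Computing term by term:
  P(1)·log₂(P(1)/Q(1)) = 0.425·log₂(0.425/0.0333) = 1.56139
  P(2)·log₂(P(2)/Q(2)) = 0.1721·log₂(0.1721/0.5563) = -0.29130
  P(3)·log₂(P(3)/Q(3)) = 0.0177·log₂(0.0177/0.2766) = -0.07020
  P(4)·log₂(P(4)/Q(4)) = 0.3418·log₂(0.3418/0.1067) = 0.57408
  P(5)·log₂(P(5)/Q(5)) = 0.0434·log₂(0.0434/0.0271) = 0.02949

D_KL(P||Q) = 1.56139 - 0.29130 - 0.07020 + 0.57408 + 0.02949 = 1.80346 ≈ 1.8035 bits

D_KL(Q||P) = Σ Q(x) log₂(Q(x)/P(x))

Computing term by term:
  Q(1)·log₂(Q(1)/P(1)) = 0.0333·log₂(0.0333/0.425) = -0.12234
  Q(2)·log₂(Q(2)/P(2)) = 0.5563·log₂(0.5563/0.1721) = 0.94160
  Q(3)·log₂(Q(3)/P(3)) = 0.2766·log₂(0.2766/0.0177) = 1.09699
  Q(4)·log₂(Q(4)/P(4)) = 0.1067·log₂(0.1067/0.3418) = -0.17921
  Q(5)·log₂(Q(5)/P(5)) = 0.0271·log₂(0.0271/0.0434) = -0.01841

D_KL(Q||P) = -0.12234 + 0.94160 + 1.09699 - 0.17921 - 0.01841 = 1.71863 ≈ 1.7186 bits

These are NOT equal (difference: 0.0849 bits). KL divergence is asymmetric: D_KL(P||Q) ≠ D_KL(Q||P) in general.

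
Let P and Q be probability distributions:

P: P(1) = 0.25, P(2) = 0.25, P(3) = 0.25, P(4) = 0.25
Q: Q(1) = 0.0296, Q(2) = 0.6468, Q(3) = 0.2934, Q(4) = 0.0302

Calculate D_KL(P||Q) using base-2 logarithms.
1.1313 bits

D_KL(P||Q) = Σ P(x) log₂(P(x)/Q(x))

Computing term by term:
  P(1)·log₂(P(1)/Q(1)) = 0.25·log₂(0.25/0.0296) = 0.76956
  P(2)·log₂(P(2)/Q(2)) = 0.25·log₂(0.25/0.6468) = -0.34285
  P(3)·log₂(P(3)/Q(3)) = 0.25·log₂(0.25/0.2934) = -0.05774
  P(4)·log₂(P(4)/Q(4)) = 0.25·log₂(0.25/0.0302) = 0.76233

D_KL(P||Q) = 0.76956 - 0.34285 - 0.05774 + 0.76233 = 1.13130 ≈ 1.1313 bits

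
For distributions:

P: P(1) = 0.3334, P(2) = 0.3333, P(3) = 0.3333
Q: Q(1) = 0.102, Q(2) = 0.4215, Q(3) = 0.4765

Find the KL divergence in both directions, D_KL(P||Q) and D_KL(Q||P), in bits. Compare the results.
D_KL(P||Q) = 0.2849 bits, D_KL(Q||P) = 0.2142 bits. D_KL(P||Q) is larger than D_KL(Q||P) by 0.0707 bits; the two directions differ.

D_KL(P||Q) = Σ P(x) log₂(P(x)/Q(x))

Computing term by term:
  P(1)·log₂(P(1)/Q(1)) = 0.3334·log₂(0.3334/0.102) = 0.56968
  P(2)·log₂(P(2)/Q(2)) = 0.3333·log₂(0.3333/0.4215) = -0.11289
  P(3)·log₂(P(3)/Q(3)) = 0.3333·log₂(0.3333/0.4765) = -0.17187

D_KL(P||Q) = 0.56968 - 0.11289 - 0.17187 = 0.28492 ≈ 0.2849 bits

D_KL(Q||P) = Σ Q(x) log₂(Q(x)/P(x))

Computing term by term:
  Q(1)·log₂(Q(1)/P(1)) = 0.102·log₂(0.102/0.3334) = -0.17429
  Q(2)·log₂(Q(2)/P(2)) = 0.4215·log₂(0.4215/0.3333) = 0.14277
  Q(3)·log₂(Q(3)/P(3)) = 0.4765·log₂(0.4765/0.3333) = 0.24571

D_KL(Q||P) = -0.17429 + 0.14277 + 0.24571 = 0.21419 ≈ 0.2142 bits

These are NOT equal (difference: 0.0707 bits). KL divergence is asymmetric: D_KL(P||Q) ≠ D_KL(Q||P) in general.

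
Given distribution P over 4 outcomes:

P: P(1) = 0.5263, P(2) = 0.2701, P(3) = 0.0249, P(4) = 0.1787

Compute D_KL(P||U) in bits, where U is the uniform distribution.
0.4259 bits

U(i) = 1/4 for all i

D_KL(P||U) = Σ P(x) log₂(P(x) / (1/4))
           = Σ P(x) log₂(P(x)) + log₂(4)
           = log₂(4) - H(P)

H(P) = -Σ P(x) log₂(P(x)):
  -P(1)·log₂(P(1)) = -(0.5263)·log₂(0.5263) = 0.48738
  -P(2)·log₂(P(2)) = -(0.2701)·log₂(0.2701) = 0.51007
  -P(3)·log₂(P(3)) = -(0.0249)·log₂(0.0249) = 0.13266
  -P(4)·log₂(P(4)) = -(0.1787)·log₂(0.1787) = 0.44396
H(P) = 0.48738 + 0.51007 + 0.13266 + 0.44396 = 1.57407 bits

log₂(4) = 2.00000 bits

D_KL(P||U) = 2.00000 - 1.57407 = 0.42593 ≈ 0.4259 bits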